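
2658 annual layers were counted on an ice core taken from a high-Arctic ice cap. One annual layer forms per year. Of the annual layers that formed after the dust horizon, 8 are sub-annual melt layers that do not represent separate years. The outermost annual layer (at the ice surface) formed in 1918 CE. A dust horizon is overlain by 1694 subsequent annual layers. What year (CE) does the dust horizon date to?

1694 annual layers post-date the dust horizon.
1694 − 8 false = 1686 true annual layers after the dust horizon.
Counting back 1686 years from 1918 CE places the dust horizon in 1918 − 1686 = 232 CE.

232 CE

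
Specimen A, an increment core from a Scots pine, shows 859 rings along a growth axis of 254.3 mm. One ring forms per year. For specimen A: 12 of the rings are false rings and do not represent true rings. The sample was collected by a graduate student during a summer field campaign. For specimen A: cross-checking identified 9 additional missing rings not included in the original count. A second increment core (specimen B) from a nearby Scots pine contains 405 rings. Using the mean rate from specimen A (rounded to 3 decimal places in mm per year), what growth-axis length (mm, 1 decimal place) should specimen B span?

Specimen A: correcting the raw count gives 859 − 12 + 9 = 856 true rings.
A: Mean rate = 254.3 mm / 856 years ≈ 0.297 mm/yr.
B's length ≈ 0.297 × 405 = 120.3 mm.

120.3 mm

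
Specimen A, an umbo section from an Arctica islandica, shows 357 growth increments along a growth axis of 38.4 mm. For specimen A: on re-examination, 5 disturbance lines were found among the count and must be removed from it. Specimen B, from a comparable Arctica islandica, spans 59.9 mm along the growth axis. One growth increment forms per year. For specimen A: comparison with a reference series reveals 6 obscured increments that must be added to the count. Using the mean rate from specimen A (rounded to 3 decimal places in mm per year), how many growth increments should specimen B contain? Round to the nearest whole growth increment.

560 growth increments

Specimen A: after corrections the count is 357 − 5 + 6 = 358 growth increments.
A: 38.4 mm over 358 years gives 38.4 / 358 ≈ 0.107 mm/year.
Specimen B: 59.9 mm / 0.107 mm per year = 559.81 years ≈ 560 growth increments.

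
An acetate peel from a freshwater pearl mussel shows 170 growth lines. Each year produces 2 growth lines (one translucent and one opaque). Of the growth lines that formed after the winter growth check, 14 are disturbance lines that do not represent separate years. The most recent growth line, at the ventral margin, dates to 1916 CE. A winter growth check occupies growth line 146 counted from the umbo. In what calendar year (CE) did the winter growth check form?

1911 CE

170 − 146 = 24 growth lines lie beyond the winter growth check toward the ventral margin.
24 − 14 false = 10 true growth lines after the winter growth check.
Dividing by 2 growth lines per year: 10 / 2 = 5 years.
1916 − 5 = 1911 CE.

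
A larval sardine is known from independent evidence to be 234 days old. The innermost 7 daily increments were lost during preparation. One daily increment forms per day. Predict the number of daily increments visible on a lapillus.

227 daily increments

One daily increment per day gives 234 daily increments over 234 days.
234 − 7 missed = 227 daily increments expected in the prepared section.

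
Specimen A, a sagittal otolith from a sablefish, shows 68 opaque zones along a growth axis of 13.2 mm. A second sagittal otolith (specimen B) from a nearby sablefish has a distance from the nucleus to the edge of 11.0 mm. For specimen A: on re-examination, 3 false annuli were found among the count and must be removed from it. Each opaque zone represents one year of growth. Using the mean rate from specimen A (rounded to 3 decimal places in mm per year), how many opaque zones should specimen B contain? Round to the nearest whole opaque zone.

54 opaque zones

Specimen A: correcting the raw count gives 68 − 3 = 65 true opaque zones.
A: Mean rate = 13.2 mm / 65 years ≈ 0.203 mm/yr.
For B, 11.0 / 0.203 = 54.19 years ≈ 54 opaque zones.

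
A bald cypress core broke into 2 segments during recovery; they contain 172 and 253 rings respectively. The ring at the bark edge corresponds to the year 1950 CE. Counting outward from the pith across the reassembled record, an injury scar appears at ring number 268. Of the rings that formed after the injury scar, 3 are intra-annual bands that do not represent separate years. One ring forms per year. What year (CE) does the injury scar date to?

1796 CE

Total rings = 172 + 253 = 425.
Between ring 268 and the bark edge there are 425 − 268 = 157 rings.
Removing the 3 false rings leaves 157 − 3 = 154 true rings beyond the injury scar.
1950 − 154 = 1796 CE.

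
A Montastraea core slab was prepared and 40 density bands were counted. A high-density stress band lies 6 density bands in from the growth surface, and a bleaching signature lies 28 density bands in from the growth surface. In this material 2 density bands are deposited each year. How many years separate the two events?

11 years

28 − 6 = 22 density bands lie between the two events.
Dividing by 2 density bands per year: 22 / 2 = 11 years.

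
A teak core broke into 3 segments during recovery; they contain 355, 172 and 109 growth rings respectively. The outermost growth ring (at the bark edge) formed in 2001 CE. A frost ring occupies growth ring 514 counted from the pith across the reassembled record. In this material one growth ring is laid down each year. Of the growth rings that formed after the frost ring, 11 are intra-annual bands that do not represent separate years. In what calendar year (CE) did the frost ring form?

Total growth rings = 355 + 172 + 109 = 636.
636 − 514 = 122 growth rings lie beyond the frost ring toward the bark edge.
Excluding 11 false growth rings: 122 − 11 = 111.
2001 − 111 = 1890 CE.

1890 CE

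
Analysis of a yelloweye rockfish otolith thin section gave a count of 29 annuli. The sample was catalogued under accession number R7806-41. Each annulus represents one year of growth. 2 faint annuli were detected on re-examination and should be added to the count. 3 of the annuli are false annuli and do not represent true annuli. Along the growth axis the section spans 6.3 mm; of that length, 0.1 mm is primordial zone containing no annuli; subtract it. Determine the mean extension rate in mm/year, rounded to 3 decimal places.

Adjusted count: 29 − 3 + 2 = 28 annuli.
The growth record spans 6.3 − 0.1 = 6.2 mm.
Mean rate = 6.2 mm / 28 years ≈ 0.221 mm/year.

0.221 mm/year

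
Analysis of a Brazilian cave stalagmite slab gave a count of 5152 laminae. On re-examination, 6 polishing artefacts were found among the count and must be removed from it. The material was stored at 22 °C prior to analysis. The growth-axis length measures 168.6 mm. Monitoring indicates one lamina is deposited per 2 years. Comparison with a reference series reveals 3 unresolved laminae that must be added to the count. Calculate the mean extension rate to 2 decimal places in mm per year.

0.02 mm per year

True lamina count = 5152 − 6 + 3 = 5149.
5149 laminae at 2 years each span 5149 × 2 = 10298 years.
Mean rate = 168.6 mm / 10298 years ≈ 0.02 mm per year.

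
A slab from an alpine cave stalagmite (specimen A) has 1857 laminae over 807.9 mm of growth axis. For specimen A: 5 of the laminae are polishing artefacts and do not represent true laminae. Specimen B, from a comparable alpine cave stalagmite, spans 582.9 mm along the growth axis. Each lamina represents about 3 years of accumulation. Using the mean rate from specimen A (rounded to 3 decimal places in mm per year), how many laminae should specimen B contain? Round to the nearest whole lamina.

1340 laminae

Specimen A: true lamina count = 1857 − 5 = 1852.
Specimen A: multiplying by 3 years per lamina: 1852 × 3 = 5556 years.
A: 807.9 mm over 5556 years gives 807.9 / 5556 ≈ 0.145 mm per year.
B spans 582.9 / 0.145 = 4020.00 years; at 3 years per lamina that is 4020.00 / 3 ≈ 1340 laminae.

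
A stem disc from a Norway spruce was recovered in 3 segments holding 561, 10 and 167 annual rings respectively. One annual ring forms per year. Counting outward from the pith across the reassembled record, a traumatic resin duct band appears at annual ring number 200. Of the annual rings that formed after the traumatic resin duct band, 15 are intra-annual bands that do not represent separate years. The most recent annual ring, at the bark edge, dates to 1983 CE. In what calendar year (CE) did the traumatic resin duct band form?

Total annual rings = 561 + 10 + 167 = 738.
The traumatic resin duct band sits at annual ring 200 from the pith, so 738 − 200 = 538 annual rings formed after it.
Excluding 15 false annual rings: 538 − 15 = 523.
1983 − 523 = 1460 CE.

1460 CE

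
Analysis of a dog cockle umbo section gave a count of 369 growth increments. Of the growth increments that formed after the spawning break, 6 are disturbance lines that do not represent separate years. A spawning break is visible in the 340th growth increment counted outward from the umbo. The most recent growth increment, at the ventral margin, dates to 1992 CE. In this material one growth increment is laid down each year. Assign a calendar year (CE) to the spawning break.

The spawning break sits at growth increment 340 from the umbo, so 369 − 340 = 29 growth increments formed after it.
Excluding 6 false growth increments: 29 − 6 = 23.
Counting back 23 years from 1992 CE places the spawning break in 1992 − 23 = 1969 CE.

1969 CE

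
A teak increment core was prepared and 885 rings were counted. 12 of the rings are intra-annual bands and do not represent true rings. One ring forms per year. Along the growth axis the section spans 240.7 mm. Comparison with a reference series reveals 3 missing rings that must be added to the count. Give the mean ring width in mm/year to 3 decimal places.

0.275 mm/year

Correcting the raw count gives 885 − 12 + 3 = 876 true rings.
240.7 mm over 876 years gives 240.7 / 876 ≈ 0.275 mm/year.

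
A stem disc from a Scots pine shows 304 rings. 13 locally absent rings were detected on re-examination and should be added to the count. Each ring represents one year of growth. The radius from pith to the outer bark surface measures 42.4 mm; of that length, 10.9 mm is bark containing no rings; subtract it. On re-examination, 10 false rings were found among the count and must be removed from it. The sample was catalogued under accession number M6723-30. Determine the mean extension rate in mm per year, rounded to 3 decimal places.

True ring count = 304 − 10 + 13 = 307.
Removing the 10.9 mm offcut leaves 42.4 − 10.9 = 31.5 mm.
31.5 mm over 307 years gives 31.5 / 307 ≈ 0.103 mm per year.

0.103 mm per year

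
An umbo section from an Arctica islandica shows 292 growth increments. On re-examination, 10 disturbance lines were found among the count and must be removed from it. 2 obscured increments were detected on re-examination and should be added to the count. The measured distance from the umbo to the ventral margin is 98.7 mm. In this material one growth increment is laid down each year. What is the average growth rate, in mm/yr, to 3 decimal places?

True growth increment count = 292 − 10 + 2 = 284.
Extension rate ≈ 98.7 / 284 = 0.348 mm/yr.

0.348 mm/yr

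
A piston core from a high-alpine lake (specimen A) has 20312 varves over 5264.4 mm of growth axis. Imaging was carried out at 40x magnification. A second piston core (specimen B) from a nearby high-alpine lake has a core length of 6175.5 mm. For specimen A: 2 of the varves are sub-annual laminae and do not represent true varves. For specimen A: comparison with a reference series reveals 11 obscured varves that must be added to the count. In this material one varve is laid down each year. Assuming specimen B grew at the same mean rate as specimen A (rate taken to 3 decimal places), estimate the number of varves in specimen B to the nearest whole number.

23844 varves

Specimen A: adjusted count: 20312 − 2 + 11 = 20321 varves.
A: Extension rate ≈ 5264.4 / 20321 = 0.259 mm/yr.
Specimen B: 6175.5 mm / 0.259 mm per year = 23843.63 years ≈ 23844 varves.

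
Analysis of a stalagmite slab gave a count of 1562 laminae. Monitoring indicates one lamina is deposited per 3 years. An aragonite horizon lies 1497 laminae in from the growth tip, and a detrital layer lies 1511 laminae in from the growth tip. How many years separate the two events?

Separation: 1511 − 1497 = 14 laminae.
14 laminae at 3 years each span 14 × 3 = 42 years.

42 yr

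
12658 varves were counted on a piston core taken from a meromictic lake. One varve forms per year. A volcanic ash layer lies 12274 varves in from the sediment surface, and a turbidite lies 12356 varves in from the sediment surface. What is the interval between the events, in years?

Separation: 12356 − 12274 = 82 varves.
At one varve per year, 82 years elapsed between them.

82 yr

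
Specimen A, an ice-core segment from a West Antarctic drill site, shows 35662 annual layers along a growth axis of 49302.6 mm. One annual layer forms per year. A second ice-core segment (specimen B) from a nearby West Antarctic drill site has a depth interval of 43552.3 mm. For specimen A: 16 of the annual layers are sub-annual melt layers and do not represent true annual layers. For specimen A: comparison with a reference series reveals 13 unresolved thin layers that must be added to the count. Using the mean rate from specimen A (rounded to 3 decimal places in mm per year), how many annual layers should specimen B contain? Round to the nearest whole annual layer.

31491 annual layers

Specimen A: adjusted count: 35662 − 16 + 13 = 35659 annual layers.
A: Mean rate = 49302.6 mm / 35659 years ≈ 1.383 mm/yr.
Specimen B: 43552.3 mm / 1.383 mm per year = 31491.18 years ≈ 31491 annual layers.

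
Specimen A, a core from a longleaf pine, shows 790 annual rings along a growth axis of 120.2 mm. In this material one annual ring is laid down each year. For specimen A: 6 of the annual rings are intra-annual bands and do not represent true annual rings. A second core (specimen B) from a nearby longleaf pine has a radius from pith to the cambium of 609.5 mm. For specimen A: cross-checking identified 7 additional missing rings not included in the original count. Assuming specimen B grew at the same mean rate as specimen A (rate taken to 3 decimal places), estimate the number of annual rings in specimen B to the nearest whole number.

Specimen A: true annual ring count = 790 − 6 + 7 = 791.
A: Extension rate ≈ 120.2 / 791 = 0.152 mm/yr.
B spans 609.5 / 0.152 = 4009.87 years ≈ 4010 annual rings.

4010 annual rings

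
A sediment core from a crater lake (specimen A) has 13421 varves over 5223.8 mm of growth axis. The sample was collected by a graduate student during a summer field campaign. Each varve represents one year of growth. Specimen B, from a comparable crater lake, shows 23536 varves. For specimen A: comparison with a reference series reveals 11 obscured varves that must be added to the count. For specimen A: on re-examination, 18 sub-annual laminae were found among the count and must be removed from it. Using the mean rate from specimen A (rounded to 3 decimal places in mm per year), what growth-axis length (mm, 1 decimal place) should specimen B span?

9155.5 mm

Specimen A: correcting the raw count gives 13421 − 18 + 11 = 13414 true varves.
A: Mean rate = 5223.8 mm / 13414 years ≈ 0.389 mm per year.
B's length ≈ 0.389 × 23536 = 9155.5 mm.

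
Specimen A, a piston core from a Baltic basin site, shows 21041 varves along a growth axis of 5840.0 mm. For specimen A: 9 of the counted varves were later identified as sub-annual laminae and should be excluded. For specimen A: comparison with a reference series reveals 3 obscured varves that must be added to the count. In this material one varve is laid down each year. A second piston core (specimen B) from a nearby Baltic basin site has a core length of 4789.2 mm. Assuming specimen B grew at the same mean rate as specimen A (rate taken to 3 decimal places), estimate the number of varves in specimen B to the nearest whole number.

Specimen A: true varve count = 21041 − 9 + 3 = 21035.
A: Extension rate ≈ 5840.0 / 21035 = 0.278 mm/yr.
Specimen B: 4789.2 mm / 0.278 mm per year = 17227.34 years ≈ 17227 varves.

17227 varves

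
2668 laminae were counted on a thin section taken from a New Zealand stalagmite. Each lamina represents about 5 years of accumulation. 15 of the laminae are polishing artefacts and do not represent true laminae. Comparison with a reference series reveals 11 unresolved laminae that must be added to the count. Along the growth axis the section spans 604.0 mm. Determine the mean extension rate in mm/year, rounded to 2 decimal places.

0.05 mm/year

Correcting the raw count gives 2668 − 15 + 11 = 2664 true laminae.
2664 laminae at 5 years each span 2664 × 5 = 13320 years.
604.0 mm over 13320 years gives 604.0 / 13320 ≈ 0.05 mm/year.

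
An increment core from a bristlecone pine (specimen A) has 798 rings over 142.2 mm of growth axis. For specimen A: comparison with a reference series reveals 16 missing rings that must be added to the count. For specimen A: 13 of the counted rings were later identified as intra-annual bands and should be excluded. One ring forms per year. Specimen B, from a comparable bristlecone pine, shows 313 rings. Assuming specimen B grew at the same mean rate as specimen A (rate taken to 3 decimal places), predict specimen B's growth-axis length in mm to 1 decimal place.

55.7 mm

Specimen A: true ring count = 798 − 13 + 16 = 801.
A: Extension rate ≈ 142.2 / 801 = 0.178 mm/year.
Length of B = 0.178 × 313 = 55.7 mm.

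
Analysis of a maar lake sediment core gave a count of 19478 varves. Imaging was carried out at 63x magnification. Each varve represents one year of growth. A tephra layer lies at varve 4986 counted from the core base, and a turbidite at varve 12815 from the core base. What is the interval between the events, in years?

12815 − 4986 = 7829 varves lie between the two events.
That is 7829 years at one varve per year.

7829 years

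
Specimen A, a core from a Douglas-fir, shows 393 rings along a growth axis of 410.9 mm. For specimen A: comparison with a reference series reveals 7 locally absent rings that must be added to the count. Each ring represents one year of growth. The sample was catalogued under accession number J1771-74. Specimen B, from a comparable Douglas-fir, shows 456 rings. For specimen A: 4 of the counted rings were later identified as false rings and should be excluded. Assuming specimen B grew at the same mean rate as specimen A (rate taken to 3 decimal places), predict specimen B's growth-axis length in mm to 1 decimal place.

Specimen A: adjusted count: 393 − 4 + 7 = 396 rings.
A: Extension rate ≈ 410.9 / 396 = 1.038 mm/year.
Length of B = 1.038 × 456 = 473.3 mm.

473.3 mm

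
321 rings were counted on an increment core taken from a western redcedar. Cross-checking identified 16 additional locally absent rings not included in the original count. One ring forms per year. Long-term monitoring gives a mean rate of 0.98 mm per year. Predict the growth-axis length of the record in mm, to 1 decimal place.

330.3 mm

Adjusted count: 321 + 16 = 337 rings.
Predicted length = 0.98 mm/year × 337 years = 330.3 mm.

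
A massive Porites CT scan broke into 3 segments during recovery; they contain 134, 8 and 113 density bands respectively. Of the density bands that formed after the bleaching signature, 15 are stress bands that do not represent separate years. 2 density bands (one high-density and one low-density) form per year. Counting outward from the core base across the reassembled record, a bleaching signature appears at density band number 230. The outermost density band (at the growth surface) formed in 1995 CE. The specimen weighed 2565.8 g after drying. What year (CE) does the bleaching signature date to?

Total density bands = 134 + 8 + 113 = 255.
255 − 230 = 25 density bands lie beyond the bleaching signature toward the growth surface.
Removing the 15 false density bands leaves 25 − 15 = 10 true density bands beyond the bleaching signature.
Dividing by 2 density bands per year: 10 / 2 = 5 years.
The density band at the growth surface is 1995 CE, so the bleaching signature dates to 1995 − 5 = 1990 CE.

1990 CE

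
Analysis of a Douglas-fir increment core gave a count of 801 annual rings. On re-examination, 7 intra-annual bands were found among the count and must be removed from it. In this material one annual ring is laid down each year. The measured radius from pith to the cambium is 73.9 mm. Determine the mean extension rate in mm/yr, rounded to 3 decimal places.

Correcting the raw count gives 801 − 7 = 794 true annual rings.
73.9 mm over 794 years gives 73.9 / 794 ≈ 0.093 mm/yr.

0.093 mm/yr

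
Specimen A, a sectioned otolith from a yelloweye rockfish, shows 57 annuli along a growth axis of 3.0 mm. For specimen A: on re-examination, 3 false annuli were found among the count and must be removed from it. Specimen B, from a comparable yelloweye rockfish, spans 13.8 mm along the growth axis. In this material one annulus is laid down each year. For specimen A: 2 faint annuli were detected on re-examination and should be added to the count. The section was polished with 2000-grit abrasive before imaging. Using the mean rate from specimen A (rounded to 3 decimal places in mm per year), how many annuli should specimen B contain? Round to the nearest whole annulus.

256 annuli

Specimen A: true annulus count = 57 − 3 + 2 = 56.
A: 3.0 mm over 56 years gives 3.0 / 56 ≈ 0.054 mm/year.
Specimen B: 13.8 mm / 0.054 mm per year = 255.56 years ≈ 256 annuli.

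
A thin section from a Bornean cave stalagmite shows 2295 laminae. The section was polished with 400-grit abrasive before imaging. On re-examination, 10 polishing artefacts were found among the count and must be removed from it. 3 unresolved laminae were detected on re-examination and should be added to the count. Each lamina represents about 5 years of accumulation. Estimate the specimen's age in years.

11440 years

Correcting the raw count gives 2295 − 10 + 3 = 2288 true laminae.
2288 laminae at 5 years each span 2288 × 5 = 11440 years.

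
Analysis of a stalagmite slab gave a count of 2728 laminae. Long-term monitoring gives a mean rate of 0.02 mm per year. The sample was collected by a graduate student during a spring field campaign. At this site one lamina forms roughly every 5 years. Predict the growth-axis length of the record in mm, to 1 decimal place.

272.8 mm

2728 laminae at 5 years each span 2728 × 5 = 13640 years.
Length ≈ 0.02 × 13640 = 272.8 mm.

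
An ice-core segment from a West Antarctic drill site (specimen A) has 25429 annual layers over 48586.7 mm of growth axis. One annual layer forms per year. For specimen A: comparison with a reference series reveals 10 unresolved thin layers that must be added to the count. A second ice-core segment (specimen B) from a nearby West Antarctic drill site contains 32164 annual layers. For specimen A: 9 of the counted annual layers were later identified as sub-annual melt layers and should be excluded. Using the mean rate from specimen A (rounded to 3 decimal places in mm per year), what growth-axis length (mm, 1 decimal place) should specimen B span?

61465.4 mm

Specimen A: true annual layer count = 25429 − 9 + 10 = 25430.
A: Mean rate = 48586.7 mm / 25430 years ≈ 1.911 mm/year.
Length of B = 1.911 × 32164 = 61465.4 mm.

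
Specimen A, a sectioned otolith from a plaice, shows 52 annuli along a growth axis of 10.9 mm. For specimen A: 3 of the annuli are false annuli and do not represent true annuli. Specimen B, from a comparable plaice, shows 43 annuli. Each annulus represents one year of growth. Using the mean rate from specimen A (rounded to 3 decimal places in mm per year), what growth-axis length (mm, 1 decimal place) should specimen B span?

9.5 mm

Specimen A: true annulus count = 52 − 3 = 49.
A: Extension rate ≈ 10.9 / 49 = 0.222 mm per year.
B's length ≈ 0.222 × 43 = 9.5 mm.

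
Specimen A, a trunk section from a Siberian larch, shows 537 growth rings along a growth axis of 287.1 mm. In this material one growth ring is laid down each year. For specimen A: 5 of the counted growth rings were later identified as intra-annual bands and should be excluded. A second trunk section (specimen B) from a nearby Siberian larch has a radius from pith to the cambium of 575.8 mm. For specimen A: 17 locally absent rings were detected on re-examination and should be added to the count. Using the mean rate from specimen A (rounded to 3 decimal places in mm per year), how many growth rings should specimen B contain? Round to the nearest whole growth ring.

Specimen A: true growth ring count = 537 − 5 + 17 = 549.
A: 287.1 mm over 549 years gives 287.1 / 549 ≈ 0.523 mm/year.
For B, 575.8 / 0.523 = 1100.96 years ≈ 1101 growth rings.

1101 growth rings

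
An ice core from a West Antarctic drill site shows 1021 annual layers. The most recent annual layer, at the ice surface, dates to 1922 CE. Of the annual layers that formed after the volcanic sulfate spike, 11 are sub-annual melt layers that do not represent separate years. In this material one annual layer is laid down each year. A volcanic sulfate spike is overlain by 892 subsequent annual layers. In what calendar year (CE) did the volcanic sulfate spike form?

There are 892 annual layers younger than the volcanic sulfate spike.
Excluding 11 false annual layers: 892 − 11 = 881.
1922 − 881 = 1041 CE.

1041 CE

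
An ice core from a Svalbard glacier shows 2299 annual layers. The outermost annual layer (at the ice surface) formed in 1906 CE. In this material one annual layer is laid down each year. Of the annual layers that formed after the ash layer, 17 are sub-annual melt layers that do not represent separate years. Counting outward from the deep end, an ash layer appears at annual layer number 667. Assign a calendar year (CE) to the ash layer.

291 CE

2299 − 667 = 1632 annual layers lie beyond the ash layer toward the ice surface.
1632 − 17 false = 1615 true annual layers after the ash layer.
1906 − 1615 = 291 CE.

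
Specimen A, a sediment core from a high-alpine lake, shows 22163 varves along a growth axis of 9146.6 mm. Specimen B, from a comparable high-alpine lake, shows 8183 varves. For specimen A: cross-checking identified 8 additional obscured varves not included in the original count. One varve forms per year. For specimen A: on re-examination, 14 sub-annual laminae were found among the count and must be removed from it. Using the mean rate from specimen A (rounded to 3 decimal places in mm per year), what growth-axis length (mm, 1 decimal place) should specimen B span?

3379.6 mm

Specimen A: adjusted count: 22163 − 14 + 8 = 22157 varves.
A: Mean rate = 9146.6 mm / 22157 years ≈ 0.413 mm per year.
For B, 0.413 mm/year × 8183 years = 3379.6 mm.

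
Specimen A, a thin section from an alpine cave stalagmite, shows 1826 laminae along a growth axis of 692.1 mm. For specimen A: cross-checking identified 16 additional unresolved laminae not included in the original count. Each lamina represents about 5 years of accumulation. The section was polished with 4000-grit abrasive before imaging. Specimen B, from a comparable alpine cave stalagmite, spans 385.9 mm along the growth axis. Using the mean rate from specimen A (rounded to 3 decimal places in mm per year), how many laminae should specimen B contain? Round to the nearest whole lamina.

1029 laminae

Specimen A: correcting the raw count gives 1826 + 16 = 1842 true laminae.
Specimen A: at 5 years per lamina, 1842 × 5 = 9210 years.
A: 692.1 mm over 9210 years gives 692.1 / 9210 ≈ 0.075 mm/yr.
For B, 385.9 / 0.075 = 5145.33 years; at 5 years per lamina that is 5145.33 / 5 ≈ 1029 laminae.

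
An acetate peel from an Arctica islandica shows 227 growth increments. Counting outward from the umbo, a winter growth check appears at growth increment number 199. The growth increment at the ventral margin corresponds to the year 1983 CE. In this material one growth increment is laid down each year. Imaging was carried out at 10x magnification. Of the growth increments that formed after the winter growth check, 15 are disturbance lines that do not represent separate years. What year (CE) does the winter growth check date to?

The winter growth check sits at growth increment 199 from the umbo, so 227 − 199 = 28 growth increments formed after it.
Excluding 15 false growth increments: 28 − 15 = 13.
Counting back 13 years from 1983 CE places the winter growth check in 1983 − 13 = 1970 CE.

1970 CE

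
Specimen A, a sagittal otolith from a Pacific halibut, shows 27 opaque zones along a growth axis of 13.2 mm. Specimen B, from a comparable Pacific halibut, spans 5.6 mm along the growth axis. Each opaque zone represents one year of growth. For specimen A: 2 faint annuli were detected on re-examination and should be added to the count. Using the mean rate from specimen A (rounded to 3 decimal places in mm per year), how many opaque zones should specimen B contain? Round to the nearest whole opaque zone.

12 opaque zones

Specimen A: after corrections the count is 27 + 2 = 29 opaque zones.
A: Extension rate ≈ 13.2 / 29 = 0.455 mm/yr.
B spans 5.6 / 0.455 = 12.31 years ≈ 12 opaque zones.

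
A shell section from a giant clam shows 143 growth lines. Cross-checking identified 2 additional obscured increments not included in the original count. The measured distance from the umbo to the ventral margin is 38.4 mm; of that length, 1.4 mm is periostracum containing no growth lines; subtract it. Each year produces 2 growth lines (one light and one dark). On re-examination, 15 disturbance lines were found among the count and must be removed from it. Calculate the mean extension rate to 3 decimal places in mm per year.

0.569 mm per year

Adjusted count: 143 − 15 + 2 = 130 growth lines.
Dividing by 2 growth lines per year: 130 / 2 = 65 years.
Net length = 38.4 − 1.4 = 37.0 mm.
37.0 mm over 65 years gives 37.0 / 65 ≈ 0.569 mm per year.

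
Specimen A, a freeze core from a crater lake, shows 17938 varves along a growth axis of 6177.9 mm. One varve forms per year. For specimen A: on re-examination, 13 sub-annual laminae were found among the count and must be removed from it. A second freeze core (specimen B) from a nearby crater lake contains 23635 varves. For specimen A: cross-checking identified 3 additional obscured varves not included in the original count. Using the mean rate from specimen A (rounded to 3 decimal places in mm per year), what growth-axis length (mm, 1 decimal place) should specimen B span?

8154.1 mm

Specimen A: after corrections the count is 17938 − 13 + 3 = 17928 varves.
A: Mean rate = 6177.9 mm / 17928 years ≈ 0.345 mm/yr.
For B, 0.345 mm/year × 23635 years = 8154.1 mm.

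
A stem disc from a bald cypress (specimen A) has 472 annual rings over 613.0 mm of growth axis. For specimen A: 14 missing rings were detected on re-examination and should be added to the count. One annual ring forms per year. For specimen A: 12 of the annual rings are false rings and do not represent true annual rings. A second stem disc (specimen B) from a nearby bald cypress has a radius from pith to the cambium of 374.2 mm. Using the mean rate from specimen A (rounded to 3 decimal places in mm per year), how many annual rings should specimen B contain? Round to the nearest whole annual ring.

Specimen A: correcting the raw count gives 472 − 12 + 14 = 474 true annual rings.
A: 613.0 mm over 474 years gives 613.0 / 474 ≈ 1.293 mm/year.
For B, 374.2 / 1.293 = 289.40 years ≈ 289 annual rings.

289 annual rings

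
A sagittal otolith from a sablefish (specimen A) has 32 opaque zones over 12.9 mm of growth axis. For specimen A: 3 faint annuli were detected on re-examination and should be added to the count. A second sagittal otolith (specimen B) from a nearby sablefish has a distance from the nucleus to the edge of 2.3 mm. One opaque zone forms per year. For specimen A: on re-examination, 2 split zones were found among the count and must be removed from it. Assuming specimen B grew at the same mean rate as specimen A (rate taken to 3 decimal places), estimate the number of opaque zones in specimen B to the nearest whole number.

6 opaque zones

Specimen A: true opaque zone count = 32 − 2 + 3 = 33.
A: 12.9 mm over 33 years gives 12.9 / 33 ≈ 0.391 mm/yr.
B spans 2.3 / 0.391 = 5.88 years ≈ 6 opaque zones.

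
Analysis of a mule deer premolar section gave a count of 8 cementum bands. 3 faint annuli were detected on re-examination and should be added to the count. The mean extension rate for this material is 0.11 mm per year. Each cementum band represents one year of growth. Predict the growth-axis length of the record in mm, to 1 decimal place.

Adjusted count: 8 + 3 = 11 cementum bands.
Length ≈ 0.11 × 11 = 1.2 mm.

1.2 mm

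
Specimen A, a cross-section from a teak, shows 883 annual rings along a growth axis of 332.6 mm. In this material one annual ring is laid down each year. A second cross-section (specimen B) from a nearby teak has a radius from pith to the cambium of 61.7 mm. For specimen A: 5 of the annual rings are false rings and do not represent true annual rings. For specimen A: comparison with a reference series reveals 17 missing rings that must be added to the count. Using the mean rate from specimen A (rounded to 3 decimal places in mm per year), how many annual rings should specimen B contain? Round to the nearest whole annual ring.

Specimen A: after corrections the count is 883 − 5 + 17 = 895 annual rings.
A: Extension rate ≈ 332.6 / 895 = 0.372 mm per year.
Specimen B: 61.7 mm / 0.372 mm per year = 165.86 years ≈ 166 annual rings.

166 annual rings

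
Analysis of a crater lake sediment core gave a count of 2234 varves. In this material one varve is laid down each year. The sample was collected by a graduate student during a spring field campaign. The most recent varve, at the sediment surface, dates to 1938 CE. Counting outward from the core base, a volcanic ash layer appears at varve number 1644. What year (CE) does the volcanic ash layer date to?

The volcanic ash layer sits at varve 1644 from the core base, so 2234 − 1644 = 590 varves formed after it.
Counting back 590 years from 1938 CE places the volcanic ash layer in 1938 − 590 = 1348 CE.

1348 CE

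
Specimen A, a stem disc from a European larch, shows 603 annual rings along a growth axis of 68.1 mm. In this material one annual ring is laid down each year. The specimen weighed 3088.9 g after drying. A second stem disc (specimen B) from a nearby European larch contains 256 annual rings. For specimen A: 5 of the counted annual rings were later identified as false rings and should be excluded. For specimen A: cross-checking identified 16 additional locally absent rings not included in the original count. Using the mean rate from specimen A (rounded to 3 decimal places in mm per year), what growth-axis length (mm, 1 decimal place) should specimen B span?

Specimen A: correcting the raw count gives 603 − 5 + 16 = 614 true annual rings.
A: 68.1 mm over 614 years gives 68.1 / 614 ≈ 0.111 mm/year.
For B, 0.111 mm/year × 256 years = 28.4 mm.

28.4 mm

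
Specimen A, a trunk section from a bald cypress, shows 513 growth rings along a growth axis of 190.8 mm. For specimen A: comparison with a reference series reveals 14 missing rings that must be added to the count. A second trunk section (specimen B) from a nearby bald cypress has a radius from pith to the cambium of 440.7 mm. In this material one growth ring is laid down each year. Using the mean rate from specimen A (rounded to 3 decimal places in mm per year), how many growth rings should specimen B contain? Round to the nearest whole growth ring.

1217 growth rings

Specimen A: true growth ring count = 513 + 14 = 527.
A: Mean rate = 190.8 mm / 527 years ≈ 0.362 mm per year.
For B, 440.7 / 0.362 = 1217.40 years ≈ 1217 growth rings.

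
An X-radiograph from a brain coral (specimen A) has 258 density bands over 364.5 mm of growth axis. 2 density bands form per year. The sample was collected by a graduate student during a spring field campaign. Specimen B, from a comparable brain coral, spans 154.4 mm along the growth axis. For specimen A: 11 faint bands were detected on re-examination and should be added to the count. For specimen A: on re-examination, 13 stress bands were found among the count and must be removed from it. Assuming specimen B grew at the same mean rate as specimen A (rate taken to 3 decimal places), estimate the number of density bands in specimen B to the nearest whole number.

Specimen A: true density band count = 258 − 13 + 11 = 256.
Specimen A: 256 density bands at 2 per year is 256 / 2 = 128 years.
A: 364.5 mm over 128 years gives 364.5 / 128 ≈ 2.848 mm per year.
For B, 154.4 / 2.848 = 54.21 years; at 2 density bands per year that is 54.21 × 2 ≈ 108 density bands.

108 density bands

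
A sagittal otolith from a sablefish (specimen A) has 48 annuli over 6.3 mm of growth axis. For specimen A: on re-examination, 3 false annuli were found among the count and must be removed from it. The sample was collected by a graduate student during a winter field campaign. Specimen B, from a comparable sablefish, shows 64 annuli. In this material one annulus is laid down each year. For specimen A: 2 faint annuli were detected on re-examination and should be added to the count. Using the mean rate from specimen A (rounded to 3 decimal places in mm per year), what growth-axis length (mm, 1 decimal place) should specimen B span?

8.6 mm

Specimen A: correcting the raw count gives 48 − 3 + 2 = 47 true annuli.
A: Mean rate = 6.3 mm / 47 years ≈ 0.134 mm/year.
Length of B = 0.134 × 64 = 8.6 mm.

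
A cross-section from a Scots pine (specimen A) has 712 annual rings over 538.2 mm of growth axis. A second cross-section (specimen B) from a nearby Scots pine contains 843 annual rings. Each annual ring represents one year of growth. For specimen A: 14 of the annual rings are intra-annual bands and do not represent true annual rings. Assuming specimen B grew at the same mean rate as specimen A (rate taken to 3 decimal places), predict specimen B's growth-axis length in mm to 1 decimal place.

650.0 mm

Specimen A: correcting the raw count gives 712 − 14 = 698 true annual rings.
A: Extension rate ≈ 538.2 / 698 = 0.771 mm/year.
For B, 0.771 mm/year × 843 years = 650.0 mm.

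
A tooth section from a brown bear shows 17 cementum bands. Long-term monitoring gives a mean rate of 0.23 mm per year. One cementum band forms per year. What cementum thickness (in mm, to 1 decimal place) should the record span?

17 years of growth are recorded.
17 years at 0.23 mm/year gives 0.23 × 17 = 3.9 mm.

3.9 mm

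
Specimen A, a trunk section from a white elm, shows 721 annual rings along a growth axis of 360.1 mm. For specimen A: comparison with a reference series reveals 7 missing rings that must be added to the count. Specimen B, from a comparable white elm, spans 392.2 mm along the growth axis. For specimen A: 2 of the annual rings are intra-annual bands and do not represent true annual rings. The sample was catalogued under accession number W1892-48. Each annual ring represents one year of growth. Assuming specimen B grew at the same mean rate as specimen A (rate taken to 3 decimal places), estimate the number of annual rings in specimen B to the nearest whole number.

Specimen A: after corrections the count is 721 − 2 + 7 = 726 annual rings.
A: 360.1 mm over 726 years gives 360.1 / 726 ≈ 0.496 mm per year.
For B, 392.2 / 0.496 = 790.73 years ≈ 791 annual rings.

791 annual rings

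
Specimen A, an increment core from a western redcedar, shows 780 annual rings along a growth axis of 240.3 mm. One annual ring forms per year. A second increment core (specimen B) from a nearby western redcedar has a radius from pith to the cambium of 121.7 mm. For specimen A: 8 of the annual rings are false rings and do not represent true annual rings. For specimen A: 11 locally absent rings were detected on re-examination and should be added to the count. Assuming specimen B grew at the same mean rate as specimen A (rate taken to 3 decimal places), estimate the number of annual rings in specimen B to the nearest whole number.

396 annual rings

Specimen A: adjusted count: 780 − 8 + 11 = 783 annual rings.
A: Extension rate ≈ 240.3 / 783 = 0.307 mm per year.
For B, 121.7 / 0.307 = 396.42 years ≈ 396 annual rings.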